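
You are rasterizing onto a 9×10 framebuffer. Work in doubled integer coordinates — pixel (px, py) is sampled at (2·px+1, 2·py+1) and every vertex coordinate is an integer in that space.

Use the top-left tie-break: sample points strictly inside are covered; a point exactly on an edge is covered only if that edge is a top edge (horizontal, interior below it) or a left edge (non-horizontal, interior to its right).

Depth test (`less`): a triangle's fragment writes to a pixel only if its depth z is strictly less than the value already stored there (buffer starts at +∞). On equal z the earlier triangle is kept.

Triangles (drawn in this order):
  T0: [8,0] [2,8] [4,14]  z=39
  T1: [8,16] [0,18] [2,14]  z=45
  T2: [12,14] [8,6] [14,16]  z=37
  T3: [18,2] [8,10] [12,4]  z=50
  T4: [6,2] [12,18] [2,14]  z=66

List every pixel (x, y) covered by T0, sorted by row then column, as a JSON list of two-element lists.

T0:
  2·area = 52  (B↔C swapped to make it positive)
  edge (8, 0)→(4, 14): d=(-4,14) right/bottom  bias=-1
  edge (4, 14)→(2, 8): d=(-2,-6) top-left  bias=+0
  edge (2, 8)→(8, 0): d=(6,-8) top-left  bias=+0
    (3,1)@(7, 3): e=[2,40,10] → #
    (4,1)@(9, 3): e=[-26,52,26] → ·
    (0,2)@(1, 5): e=[78,0,-26] → ·  [on edge]
    (2,2)@(5, 5): e=[22,24,6] → #
    (3,2)@(7, 5): e=[-6,36,22] → ·
    (1,3)@(3, 7): e=[42,8,2] → #
    (3,3)@(7, 7): e=[-14,32,34] → ·
    (1,4)@(3, 9): e=[34,4,14] → #
    (3,4)@(7, 9): e=[-22,28,46] → ·
    (1,5)@(3, 11): e=[26,0,26] → #  [on edge]
    (2,5)@(5, 11): e=[-2,12,42] → ·
    (1,6)@(3, 13): e=[18,-4,38] → ·
    (2,8)@(5, 17): e=[-26,0,78] → ·  [on edge]
  covered (7 px):
    · · · · · · · · ·
    · · · # · · · · ·
    · · # · · · · · ·
    · # # · · · · · ·
    · # # · · · · · ·
    · # · · · · · · ·
    · · · · · · · · ·
    · · · · · · · · ·
    · · · · · · · · ·
    · · · · · · · · ·
T1:
  2·area = 28
  edge (8, 16)→(0, 18): d=(-8,2) right/bottom  bias=-1
  edge (0, 18)→(2, 14): d=(2,-4) top-left  bias=+0
  edge (2, 14)→(8, 16): d=(6,2) right/bottom  bias=-1
    (1,7)@(3, 15): e=[18,6,4] → #
    (2,7)@(5, 15): e=[14,14,0] → ·  [on edge]
    (0,8)@(1, 17): e=[6,2,20] → #
    (2,8)@(5, 17): e=[-2,18,12] → ·
    (5,8)@(11, 17): e=[-14,42,0] → ·  [on edge]
    (0,9)@(1, 19): e=[-10,6,32] → ·
    (1,9)@(3, 19): e=[-14,14,28] → ·
    (8,9)@(17, 19): e=[-42,70,0] → ·  [on edge]
  covered (3 px):
    · · · · · · · · ·
    · · · · · · · · ·
    · · · · · · · · ·
    · · · · · · · · ·
    · · · · · · · · ·
    · · · · · · · · ·
    · · · · · · · · ·
    · # · · · · · · ·
    # # · · · · · · ·
    · · · · · · · · ·
T2:
  2·area = 8
  edge (12, 14)→(8, 6): d=(-4,-8) top-left  bias=+0
  edge (8, 6)→(14, 16): d=(6,10) right/bottom  bias=-1
  edge (14, 16)→(12, 14): d=(-2,-2) top-left  bias=+0
    (2,0)@(5, 1): e=[-4,0,12] → ·  [on edge]
    (0,1)@(1, 3): e=[-44,52,0] → ·  [on edge]
    (1,2)@(3, 5): e=[-36,44,0] → ·  [on edge]
    (2,3)@(5, 7): e=[-28,36,0] → ·  [on edge]
    (3,4)@(7, 9): e=[-20,28,0] → ·  [on edge]
    (4,5)@(9, 11): e=[-12,20,0] → ·  [on edge]
    (5,5)@(11, 11): e=[4,0,4] → ·  [on edge]
    (5,6)@(11, 13): e=[-4,12,0] → ·  [on edge]
    (6,7)@(13, 15): e=[4,4,0] → #  [on edge]
    (7,7)@(15, 15): e=[20,-16,4] → ·
    (6,8)@(13, 17): e=[-4,16,-4] → ·
    (7,8)@(15, 17): e=[12,-4,0] → ·  [on edge]
    (8,9)@(17, 19): e=[20,-12,0] → ·  [on edge]
  covered (1 px):
    · · · · · · · · ·
    · · · · · · · · ·
    · · · · · · · · ·
    · · · · · · · · ·
    · · · · · · · · ·
    · · · · · · · · ·
    · · · · · · · · ·
    · · · · · · # · ·
    · · · · · · · · ·
    · · · · · · · · ·
T3:
  2·area = 28
  edge (18, 2)→(8, 10): d=(-10,8) right/bottom  bias=-1
  edge (8, 10)→(12, 4): d=(4,-6) top-left  bias=+0
  edge (12, 4)→(18, 2): d=(6,-2) top-left  bias=+0
    (7,1)@(15, 3): e=[14,14,0] → #  [on edge]
    (8,1)@(17, 3): e=[-2,26,4] → ·
    (4,2)@(9, 5): e=[42,-14,0] → ·  [on edge]
    (6,2)@(13, 5): e=[10,10,8] → #
    (7,2)@(15, 5): e=[-6,22,12] → ·
    (1,3)@(3, 7): e=[70,-42,0] → ·  [on edge]
    (5,3)@(11, 7): e=[6,6,16] → #
    (6,3)@(13, 7): e=[-10,18,20] → ·
    (4,4)@(9, 9): e=[2,2,24] → #
    (5,4)@(11, 9): e=[-14,14,28] → ·
    (4,5)@(9, 11): e=[-18,10,36] → ·
  covered (4 px):
    · · · · · · · · ·
    · · · · · · · # ·
    · · · · · · # · ·
    · · · · · # · · ·
    · · · · # · · · ·
    · · · · · · · · ·
    · · · · · · · · ·
    · · · · · · · · ·
    · · · · · · · · ·
    · · · · · · · · ·
T4:
  2·area = 136
  edge (6, 2)→(12, 18): d=(6,16) right/bottom  bias=-1
  edge (12, 18)→(2, 14): d=(-10,-4) top-left  bias=+0
  edge (2, 14)→(6, 2): d=(4,-12) top-left  bias=+0
    (2,2)@(5, 5): e=[34,102,0] → #  [on edge]
    (3,2)@(7, 5): e=[2,110,24] → #
    (4,2)@(9, 5): e=[-30,118,48] → ·
    (2,3)@(5, 7): e=[46,82,8] → #
    (4,3)@(9, 7): e=[-18,98,56] → ·
    (2,4)@(5, 9): e=[58,62,16] → #
    (4,4)@(9, 9): e=[-6,78,64] → ·
    (1,5)@(3, 11): e=[102,34,0] → #  [on edge]
    (4,5)@(9, 11): e=[6,58,72] → #
    (5,5)@(11, 11): e=[-26,66,96] → ·
    (1,6)@(3, 13): e=[114,14,8] → #
    (5,6)@(11, 13): e=[-14,46,104] → ·
    (0,8)@(1, 17): e=[170,-34,0] → ·  [on edge]
  covered (18 px):
    · · · · · · · · ·
    · · · · · · · · ·
    · · # # · · · · ·
    · · # # · · · · ·
    · · # # · · · · ·
    · # # # # · · · ·
    · # # # # · · · ·
    · · # # # · · · ·
    · · · · · # · · ·
    · · · · · · · · ·

Answer: [[3,1],[2,2],[1,3],[2,3],[1,4],[2,4],[1,5]]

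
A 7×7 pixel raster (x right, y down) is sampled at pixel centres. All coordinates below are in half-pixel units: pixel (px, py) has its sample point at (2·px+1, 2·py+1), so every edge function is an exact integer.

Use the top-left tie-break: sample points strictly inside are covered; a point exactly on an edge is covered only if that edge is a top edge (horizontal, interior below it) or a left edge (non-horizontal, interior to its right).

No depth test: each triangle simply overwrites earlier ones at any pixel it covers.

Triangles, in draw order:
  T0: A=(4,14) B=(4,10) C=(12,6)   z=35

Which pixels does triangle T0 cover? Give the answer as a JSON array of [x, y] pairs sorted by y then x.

T0:
  2·area = 32
  edge (4, 14)→(4, 10): d=(0,-4) top-left  bias=+0
  edge (4, 10)→(12, 6): d=(8,-4) top-left  bias=+0
  edge (12, 6)→(4, 14): d=(-8,8) right/bottom  bias=-1
    (6,2)@(13, 5): e=[36,-4,0] → .  [on edge]
    (5,3)@(11, 7): e=[28,4,0] → .  [on edge]
    (3,4)@(7, 9): e=[12,4,16] → X
    (4,4)@(9, 9): e=[20,12,0] → .  [on edge]
    (2,5)@(5, 11): e=[4,12,16] → X
    (3,5)@(7, 11): e=[12,20,0] → .  [on edge]
    (2,6)@(5, 13): e=[4,28,0] → .  [on edge]
  covered (2 px):
    . . . . . . .
    . . . . . . .
    . . . . . . .
    . . . . . . .
    . . . X . . .
    . . X . . . .
    . . . . . . .

Answer: [[3,4],[2,5]]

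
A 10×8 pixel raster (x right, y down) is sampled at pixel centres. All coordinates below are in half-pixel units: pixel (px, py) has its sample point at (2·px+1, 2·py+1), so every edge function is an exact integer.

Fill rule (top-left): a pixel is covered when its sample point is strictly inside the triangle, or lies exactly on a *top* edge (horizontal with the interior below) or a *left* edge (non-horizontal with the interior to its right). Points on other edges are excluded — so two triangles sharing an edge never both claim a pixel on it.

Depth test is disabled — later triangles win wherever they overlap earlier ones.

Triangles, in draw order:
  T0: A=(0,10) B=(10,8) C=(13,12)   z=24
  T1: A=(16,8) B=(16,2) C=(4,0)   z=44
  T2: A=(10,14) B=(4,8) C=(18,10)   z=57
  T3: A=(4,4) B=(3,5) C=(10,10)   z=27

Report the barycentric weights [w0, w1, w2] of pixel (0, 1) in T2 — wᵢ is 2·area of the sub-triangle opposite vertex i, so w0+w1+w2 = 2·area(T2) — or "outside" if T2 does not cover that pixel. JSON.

T0:
  2·area = 46
  edge (0, 10)→(10, 8): d=(10,-2) top-left  bias=+0
  edge (10, 8)→(13, 12): d=(3,4) right/bottom  bias=-1
  edge (13, 12)→(0, 10): d=(-13,-2) top-left  bias=+0
    (7,3)@(15, 7): e=[0,-23,69] → ·  [on edge]
    (2,4)@(5, 9): e=[0,23,23] → #  [on edge]
    (3,4)@(7, 9): e=[4,15,27] → #
    (4,4)@(9, 9): e=[8,7,31] → #
    (5,4)@(11, 9): e=[12,-1,35] → ·
    (2,5)@(5, 11): e=[20,29,-3] → ·
    (3,5)@(7, 11): e=[24,21,1] → #
    (5,5)@(11, 11): e=[32,5,9] → #
    (6,5)@(13, 11): e=[36,-3,13] → ·
    (3,6)@(7, 13): e=[44,27,-25] → ·
    (4,6)@(9, 13): e=[48,19,-21] → ·
    (5,6)@(11, 13): e=[52,11,-17] → ·
  covered (6 px):
    · · · · · · · · · ·
    · · · · · · · · · ·
    · · · · · · · · · ·
    · · · · · · · · · ·
    · · # # # · · · · ·
    · · · # # # · · · ·
    · · · · · · · · · ·
    · · · · · · · · · ·
T1:
  2·area = 72  (B↔C swapped to make it positive)
  edge (16, 8)→(4, 0): d=(-12,-8) top-left  bias=+0
  edge (4, 0)→(16, 2): d=(12,2) right/bottom  bias=-1
  edge (16, 2)→(16, 8): d=(0,6) right/bottom  bias=-1
    (3,0)@(7, 1): e=[12,6,54] → #
    (4,0)@(9, 1): e=[28,2,42] → #
    (5,0)@(11, 1): e=[44,-2,30] → ·
    (3,1)@(7, 3): e=[-12,30,54] → ·
    (4,1)@(9, 3): e=[4,26,42] → #
    (5,1)@(11, 3): e=[20,22,30] → #
    (6,1)@(13, 3): e=[36,18,18] → #
    (7,1)@(15, 3): e=[52,14,6] → #
    (8,1)@(17, 3): e=[68,10,-6] → ·
    (4,2)@(9, 5): e=[-20,50,42] → ·
    (5,2)@(11, 5): e=[-4,46,30] → ·
    (6,2)@(13, 5): e=[12,42,18] → #
  covered (9 px):
    · · · # # · · · · ·
    · · · · # # # # · ·
    · · · · · · # # · ·
    · · · · · · · # · ·
    · · · · · · · · · ·
    · · · · · · · · · ·
    · · · · · · · · · ·
    · · · · · · · · · ·
T2:
  2·area = 72
  edge (10, 14)→(4, 8): d=(-6,-6) top-left  bias=+0
  edge (4, 8)→(18, 10): d=(14,2) right/bottom  bias=-1
  edge (18, 10)→(10, 14): d=(-8,4) right/bottom  bias=-1
    (0,2)@(1, 5): e=[0,-36,108] → ·  [on edge]
    (1,3)@(3, 7): e=[0,-12,84] → ·  [on edge]
    (2,4)@(5, 9): e=[0,12,60] → #  [on edge]
    (3,4)@(7, 9): e=[12,8,52] → #
    (4,4)@(9, 9): e=[24,4,44] → #
    (5,4)@(11, 9): e=[36,0,36] → ·  [on edge]
    (2,5)@(5, 11): e=[-12,40,44] → ·
    (3,5)@(7, 11): e=[0,36,36] → #  [on edge]
    (5,5)@(11, 11): e=[24,28,20] → #
    (6,5)@(13, 11): e=[36,24,12] → #
    (7,5)@(15, 11): e=[48,20,4] → #
    (8,5)@(17, 11): e=[60,16,-4] → ·
    (4,6)@(9, 13): e=[0,60,12] → #  [on edge]
    (5,7)@(11, 15): e=[0,84,-12] → ·  [on edge]
  covered (10 px):
    · · · · · · · · · ·
    · · · · · · · · · ·
    · · · · · · · · · ·
    · · · · · · · · · ·
    · · # # # · · · · ·
    · · · # # # # # · ·
    · · · · # # · · · ·
    · · · · · · · · · ·
T3:
  2·area = 12  (B↔C swapped to make it positive)
  edge (4, 4)→(10, 10): d=(6,6) right/bottom  bias=-1
  edge (10, 10)→(3, 5): d=(-7,-5) top-left  bias=+0
  edge (3, 5)→(4, 4): d=(1,-1) top-left  bias=+0
    (0,0)@(1, 1): e=[0,18,-6] → ·  [on edge]
    (3,0)@(7, 1): e=[-36,48,0] → ·  [on edge]
    (1,1)@(3, 3): e=[0,14,-2] → ·  [on edge]
    (2,1)@(5, 3): e=[-12,24,0] → ·  [on edge]
    (1,2)@(3, 5): e=[12,0,0] → #  [on edge]
    (2,2)@(5, 5): e=[0,10,2] → ·  [on edge]
    (0,3)@(1, 7): e=[36,-24,0] → ·  [on edge]
    (1,3)@(3, 7): e=[24,-14,2] → ·
    (3,3)@(7, 7): e=[0,6,6] → ·  [on edge]
    (4,4)@(9, 9): e=[0,2,10] → ·  [on edge]
    (5,5)@(11, 11): e=[0,-2,14] → ·  [on edge]
    (6,6)@(13, 13): e=[0,-6,18] → ·  [on edge]
    (7,7)@(15, 15): e=[0,-10,22] → ·  [on edge]
    (8,7)@(17, 15): e=[-12,0,24] → ·  [on edge]
  covered (1 px):
    · · · · · · · · · ·
    · · · · · · · · · ·
    · # · · · · · · · ·
    · · · · · · · · · ·
    · · · · · · · · · ·
    · · · · · · · · · ·
    · · · · · · · · · ·
    · · · · · · · · · ·

Final: "outside"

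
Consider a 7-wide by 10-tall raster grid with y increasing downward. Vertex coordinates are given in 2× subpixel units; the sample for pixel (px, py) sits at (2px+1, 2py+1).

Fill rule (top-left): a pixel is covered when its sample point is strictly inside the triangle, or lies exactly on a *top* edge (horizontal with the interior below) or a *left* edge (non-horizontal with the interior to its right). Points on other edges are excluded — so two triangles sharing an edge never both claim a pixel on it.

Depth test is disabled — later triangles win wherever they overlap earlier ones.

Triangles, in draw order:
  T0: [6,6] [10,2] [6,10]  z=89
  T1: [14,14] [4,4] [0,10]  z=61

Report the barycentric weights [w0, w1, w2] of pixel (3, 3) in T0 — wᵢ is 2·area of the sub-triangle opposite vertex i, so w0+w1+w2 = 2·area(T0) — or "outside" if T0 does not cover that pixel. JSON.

T0:
  2·area = 16
  edge (6, 6)→(10, 2): d=(4,-4) top-left  bias=+0
  edge (10, 2)→(6, 10): d=(-4,8) right/bottom  bias=-1
  edge (6, 10)→(6, 6): d=(0,-4) top-left  bias=+0
    (5,0)@(11, 1): e=[0,-4,20] → ·  [on edge]
    (4,1)@(9, 3): e=[0,4,12] → █  [on edge]
    (5,1)@(11, 3): e=[8,-12,20] → ·
    (3,2)@(7, 5): e=[0,12,4] → █  [on edge]
    (4,2)@(9, 5): e=[8,-4,12] → ·
    (2,3)@(5, 7): e=[0,20,-4] → ·  [on edge]
    (3,3)@(7, 7): e=[8,4,4] → █
    (4,3)@(9, 7): e=[16,-12,12] → ·
    (1,4)@(3, 9): e=[0,28,-12] → ·  [on edge]
    (3,4)@(7, 9): e=[16,-4,4] → ·
    (0,5)@(1, 11): e=[0,36,-20] → ·  [on edge]
  covered (3 px):
    · · · · · · ·
    · · · · █ · ·
    · · · █ · · ·
    · · · █ · · ·
    · · · · · · ·
    · · · · · · ·
    · · · · · · ·
    · · · · · · ·
    · · · · · · ·
    · · · · · · ·
T1:
  2·area = 100  (B↔C swapped to make it positive)
  edge (14, 14)→(0, 10): d=(-14,-4) top-left  bias=+0
  edge (0, 10)→(4, 4): d=(4,-6) top-left  bias=+0
  edge (4, 4)→(14, 14): d=(10,10) right/bottom  bias=-1
    (0,0)@(1, 1): e=[130,-30,0] → ·  [on edge]
    (1,1)@(3, 3): e=[110,-10,0] → ·  [on edge]
    (2,2)@(5, 5): e=[90,10,0] → ·  [on edge]
    (1,3)@(3, 7): e=[54,6,40] → █
    (2,3)@(5, 7): e=[62,18,20] → █
    (3,3)@(7, 7): e=[70,30,0] → ·  [on edge]
    (0,4)@(1, 9): e=[18,2,80] → █
    (3,4)@(7, 9): e=[42,38,20] → █
    (4,4)@(9, 9): e=[50,50,0] → ·  [on edge]
    (0,5)@(1, 11): e=[-10,10,100] → ·
    (1,5)@(3, 11): e=[-2,22,80] → ·
    (2,5)@(5, 11): e=[6,34,60] → █
    (5,5)@(11, 11): e=[30,70,0] → ·  [on edge]
    (6,6)@(13, 13): e=[10,90,0] → ·  [on edge]
  covered (10 px):
    · · · · · · ·
    · · · · · · ·
    · · · · · · ·
    · █ █ · · · ·
    █ █ █ █ · · ·
    · · █ █ █ · ·
    · · · · · █ ·
    · · · · · · ·
    · · · · · · ·
    · · · · · · ·

Answer: [4,4,8]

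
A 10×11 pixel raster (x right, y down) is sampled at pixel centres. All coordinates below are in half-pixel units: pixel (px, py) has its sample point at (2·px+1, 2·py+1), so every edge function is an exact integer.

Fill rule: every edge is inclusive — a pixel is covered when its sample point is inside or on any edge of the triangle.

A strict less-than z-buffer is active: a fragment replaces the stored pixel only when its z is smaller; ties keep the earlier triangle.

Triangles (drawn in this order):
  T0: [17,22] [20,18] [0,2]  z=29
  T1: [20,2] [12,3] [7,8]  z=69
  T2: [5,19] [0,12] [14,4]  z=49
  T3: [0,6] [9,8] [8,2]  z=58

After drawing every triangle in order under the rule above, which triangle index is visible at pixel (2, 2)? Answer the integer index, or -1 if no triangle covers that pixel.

T0:
  2·area = 128  (B↔C swapped to make it positive)
  edge (17, 22)→(0, 2): d=(-17,-20) inclusive
  edge (0, 2)→(20, 18): d=(20,16) inclusive
  edge (20, 18)→(17, 22): d=(-3,4) inclusive
    (0,1)@(1, 3): e=[3,4,121] → X
    (1,1)@(3, 3): e=[43,-28,113] → .
    (0,2)@(1, 5): e=[-31,44,115] → .
    (1,2)@(3, 5): e=[9,12,107] → X
    (2,2)@(5, 5): e=[49,-20,99] → .
    (1,3)@(3, 7): e=[-25,52,101] → .
    (2,3)@(5, 7): e=[15,20,93] → X
    (3,3)@(7, 7): e=[55,-12,85] → .
    (2,4)@(5, 9): e=[-19,60,87] → .
    (3,4)@(7, 9): e=[21,28,79] → X
    (4,4)@(9, 9): e=[61,-4,71] → .
    (3,5)@(7, 11): e=[-13,68,73] → .
  covered (17 px):
    . . . . . . . . . .
    X . . . . . . . . .
    . X . . . . . . . .
    . . X . . . . . . .
    . . . X . . . . . .
    . . . . X X . . . .
    . . . . . X X . . .
    . . . . . . X X . .
    . . . . . . X X X .
    . . . . . . . X X X
    . . . . . . . . X .
T1:
  2·area = 35  (B↔C swapped to make it positive)
  edge (20, 2)→(7, 8): d=(-13,6) inclusive
  edge (7, 8)→(12, 3): d=(5,-5) inclusive
  edge (12, 3)→(20, 2): d=(8,-1) inclusive
    (6,1)@(13, 3): e=[29,5,1] → X
    (7,1)@(15, 3): e=[17,15,3] → X
    (8,1)@(17, 3): e=[5,25,5] → X
    (9,1)@(19, 3): e=[-7,35,7] → .
    (5,2)@(11, 5): e=[15,5,15] → X
    (7,2)@(15, 5): e=[-9,25,19] → .
    (8,2)@(17, 5): e=[-21,35,21] → .
    (4,3)@(9, 7): e=[1,5,29] → X
    (5,3)@(11, 7): e=[-11,15,31] → .
    (6,3)@(13, 7): e=[-23,25,33] → .
    (4,4)@(9, 9): e=[-25,15,45] → .
  covered (6 px):
    . . . . . . . . . .
    . . . . . . X X X .
    . . . . . X X . . .
    . . . . X . . . . .
    . . . . . . . . . .
    . . . . . . . . . .
    . . . . . . . . . .
    . . . . . . . . . .
    . . . . . . . . . .
    . . . . . . . . . .
    . . . . . . . . . .
T2:
  2·area = 138
  edge (5, 19)→(0, 12): d=(-5,-7) inclusive
  edge (0, 12)→(14, 4): d=(14,-8) inclusive
  edge (14, 4)→(5, 19): d=(-9,15) inclusive
    (6,2)@(13, 5): e=[126,6,6] → X
    (7,2)@(15, 5): e=[140,22,-24] → .
    (4,3)@(9, 7): e=[88,2,48] → X
    (5,3)@(11, 7): e=[102,18,18] → X
    (6,3)@(13, 7): e=[116,34,-12] → .
    (3,4)@(7, 9): e=[64,14,60] → X
    (5,4)@(11, 9): e=[92,46,0] → X  [on edge]
    (6,4)@(13, 9): e=[106,62,-30] → .
    (1,5)@(3, 11): e=[26,10,102] → X
    (2,5)@(5, 11): e=[40,26,72] → X
    (5,5)@(11, 11): e=[82,74,-18] → .
    (0,6)@(1, 13): e=[2,22,114] → X
    (2,9)@(5, 19): e=[0,138,0] → X  [on edge]
  covered (19 px):
    . . . . . . . . . .
    . . . . . . . . . .
    . . . . . . X . . .
    . . . . X X . . . .
    . . . X X X . . . .
    . X X X X . . . . .
    X X X X . . . . . .
    . X X X . . . . . .
    . . X . . . . . . .
    . . X . . . . . . .
    . . . . . . . . . .
T3:
  2·area = 52  (B↔C swapped to make it positive)
  edge (0, 6)→(8, 2): d=(8,-4) inclusive
  edge (8, 2)→(9, 8): d=(1,6) inclusive
  edge (9, 8)→(0, 6): d=(-9,-2) inclusive
    (3,1)@(7, 3): e=[4,7,41] → X
    (4,1)@(9, 3): e=[12,-5,45] → .
    (1,2)@(3, 5): e=[4,33,15] → X
    (2,2)@(5, 5): e=[12,21,19] → X
    (4,2)@(9, 5): e=[28,-3,27] → .
    (1,3)@(3, 7): e=[20,35,-3] → .
    (2,3)@(5, 7): e=[28,23,1] → X
    (4,3)@(9, 7): e=[44,-1,9] → .
    (2,4)@(5, 9): e=[44,25,-17] → .
    (3,4)@(7, 9): e=[52,13,-13] → .
  covered (6 px):
    . . . . . . . . . .
    . . . X . . . . . .
    . X X X . . . . . .
    . . X X . . . . . .
    . . . . . . . . . .
    . . . . . . . . . .
    . . . . . . . . . .
    . . . . . . . . . .
    . . . . . . . . . .
    . . . . . . . . . .
    . . . . . . . . . .

Z-buffer (winner per pixel, '.' = empty):
  . . . . . . . . . .
  0 . . 3 . . 1 1 1 .
  . 0 3 3 . 1 2 . . .
  . . 0 3 2 2 . . . .
  . . . 0 2 2 . . . .
  . 2 2 2 0 0 . . . .
  2 2 2 2 . 0 0 . . .
  . 2 2 2 . . 0 0 . .
  . . 2 . . . 0 0 0 .
  . . 2 . . . . 0 0 0
  . . . . . . . . 0 .

Final: 3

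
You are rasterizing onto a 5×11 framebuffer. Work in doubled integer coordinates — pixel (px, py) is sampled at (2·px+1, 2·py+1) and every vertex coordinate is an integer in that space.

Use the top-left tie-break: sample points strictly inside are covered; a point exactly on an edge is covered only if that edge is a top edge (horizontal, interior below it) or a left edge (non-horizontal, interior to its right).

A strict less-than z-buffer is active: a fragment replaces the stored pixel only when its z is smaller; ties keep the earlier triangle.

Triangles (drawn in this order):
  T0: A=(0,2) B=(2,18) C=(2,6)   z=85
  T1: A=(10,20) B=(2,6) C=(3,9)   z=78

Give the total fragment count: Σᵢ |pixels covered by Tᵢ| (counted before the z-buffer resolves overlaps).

T0:
  2·area = 24  (B↔C swapped to make it positive)
  edge (0, 2)→(2, 6): d=(2,4) right/bottom  bias=-1
  edge (2, 6)→(2, 18): d=(0,12) right/bottom  bias=-1
  edge (2, 18)→(0, 2): d=(-2,-16) top-left  bias=+0
    (0,2)@(1, 5): e=[2,12,10] → X
    (1,2)@(3, 5): e=[-6,-12,42] → .
    (0,3)@(1, 7): e=[6,12,6] → X
    (1,3)@(3, 7): e=[-2,-12,38] → .
    (0,4)@(1, 9): e=[10,12,2] → X
    (1,4)@(3, 9): e=[2,-12,34] → .
    (0,5)@(1, 11): e=[14,12,-2] → .
  covered (3 px):
    . . . . .
    . . . . .
    X . . . .
    X . . . .
    X . . . .
    . . . . .
    . . . . .
    . . . . .
    . . . . .
    . . . . .
    . . . . .
T1:
  2·area = 10  (B↔C swapped to make it positive)
  edge (10, 20)→(3, 9): d=(-7,-11) top-left  bias=+0
  edge (3, 9)→(2, 6): d=(-1,-3) top-left  bias=+0
  edge (2, 6)→(10, 20): d=(8,14) right/bottom  bias=-1
    (0,1)@(1, 3): e=[20,0,-10] → .  [on edge]
    (1,4)@(3, 9): e=[0,0,10] → X  [on edge]
    (2,4)@(5, 9): e=[22,6,-18] → .
    (1,5)@(3, 11): e=[-14,-2,26] → .
    (2,7)@(5, 15): e=[-20,0,30] → .  [on edge]
    (3,7)@(7, 15): e=[2,6,2] → X
    (4,7)@(9, 15): e=[24,12,-26] → .
    (3,8)@(7, 17): e=[-12,4,18] → .
    (3,10)@(7, 21): e=[-40,0,50] → .  [on edge]
  covered (2 px):
    . . . . .
    . . . . .
    . . . . .
    . . . . .
    . X . . .
    . . . . .
    . . . . .
    . . . X .
    . . . . .
    . . . . .
    . . . . .

Final: 5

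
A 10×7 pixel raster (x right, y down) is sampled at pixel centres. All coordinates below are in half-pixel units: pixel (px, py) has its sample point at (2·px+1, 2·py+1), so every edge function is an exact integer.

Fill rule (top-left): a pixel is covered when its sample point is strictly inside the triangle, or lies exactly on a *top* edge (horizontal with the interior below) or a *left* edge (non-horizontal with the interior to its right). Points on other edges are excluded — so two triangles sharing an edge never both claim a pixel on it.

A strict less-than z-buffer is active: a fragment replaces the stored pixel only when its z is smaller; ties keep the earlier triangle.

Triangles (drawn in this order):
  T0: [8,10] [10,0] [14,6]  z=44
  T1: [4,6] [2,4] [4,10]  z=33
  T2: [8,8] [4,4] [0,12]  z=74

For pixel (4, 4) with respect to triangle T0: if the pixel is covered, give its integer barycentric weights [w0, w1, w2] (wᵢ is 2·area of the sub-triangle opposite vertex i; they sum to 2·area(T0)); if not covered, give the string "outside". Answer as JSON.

T0:
  2·area = 52
  edge (8, 10)→(10, 0): d=(2,-10) top-left  bias=+0
  edge (10, 0)→(14, 6): d=(4,6) right/bottom  bias=-1
  edge (14, 6)→(8, 10): d=(-6,4) right/bottom  bias=-1
    (5,1)@(11, 3): e=[16,6,30] → #
    (6,1)@(13, 3): e=[36,-6,22] → ·
    (4,2)@(9, 5): e=[0,26,26] → #  [on edge]
    (6,2)@(13, 5): e=[40,2,10] → #
    (7,2)@(15, 5): e=[60,-10,2] → ·
    (4,3)@(9, 7): e=[4,34,14] → #
    (6,3)@(13, 7): e=[44,10,-2] → ·
    (4,4)@(9, 9): e=[8,42,2] → #
    (5,4)@(11, 9): e=[28,30,-6] → ·
    (4,5)@(9, 11): e=[12,50,-10] → ·
  covered (7 px):
    · · · · · · · · · ·
    · · · · · # · · · ·
    · · · · # # # · · ·
    · · · · # # · · · ·
    · · · · # · · · · ·
    · · · · · · · · · ·
    · · · · · · · · · ·
T1:
  2·area = 8  (B↔C swapped to make it positive)
  edge (4, 6)→(4, 10): d=(0,4) right/bottom  bias=-1
  edge (4, 10)→(2, 4): d=(-2,-6) top-left  bias=+0
  edge (2, 4)→(4, 6): d=(2,2) right/bottom  bias=-1
    (0,0)@(1, 1): e=[12,0,-4] → ·  [on edge]
    (0,1)@(1, 3): e=[12,-4,0] → ·  [on edge]
    (1,2)@(3, 5): e=[4,4,0] → ·  [on edge]
    (1,3)@(3, 7): e=[4,0,4] → #  [on edge]
    (2,3)@(5, 7): e=[-4,12,0] → ·  [on edge]
    (1,4)@(3, 9): e=[4,-4,8] → ·
    (3,4)@(7, 9): e=[-12,20,0] → ·  [on edge]
    (4,5)@(9, 11): e=[-20,28,0] → ·  [on edge]
    (2,6)@(5, 13): e=[-4,0,12] → ·  [on edge]
    (5,6)@(11, 13): e=[-28,36,0] → ·  [on edge]
  covered (1 px):
    · · · · · · · · · ·
    · · · · · · · · · ·
    · · · · · · · · · ·
    · # · · · · · · · ·
    · · · · · · · · · ·
    · · · · · · · · · ·
    · · · · · · · · · ·
T2:
  2·area = 48  (B↔C swapped to make it positive)
  edge (8, 8)→(0, 12): d=(-8,4) right/bottom  bias=-1
  edge (0, 12)→(4, 4): d=(4,-8) top-left  bias=+0
  edge (4, 4)→(8, 8): d=(4,4) right/bottom  bias=-1
    (0,0)@(1, 1): e=[84,-36,0] → ·  [on edge]
    (1,1)@(3, 3): e=[60,-12,0] → ·  [on edge]
    (2,2)@(5, 5): e=[36,12,0] → ·  [on edge]
    (1,3)@(3, 7): e=[28,4,16] → #
    (2,3)@(5, 7): e=[20,20,8] → #
    (3,3)@(7, 7): e=[12,36,0] → ·  [on edge]
    (1,4)@(3, 9): e=[12,12,24] → #
    (3,4)@(7, 9): e=[-4,44,8] → ·
    (4,4)@(9, 9): e=[-12,60,0] → ·  [on edge]
    (0,5)@(1, 11): e=[4,4,40] → #
    (1,5)@(3, 11): e=[-4,20,32] → ·
    (2,5)@(5, 11): e=[-12,36,24] → ·
    (5,5)@(11, 11): e=[-36,84,0] → ·  [on edge]
    (6,6)@(13, 13): e=[-60,108,0] → ·  [on edge]
  covered (5 px):
    · · · · · · · · · ·
    · · · · · · · · · ·
    · · · · · · · · · ·
    · # # · · · · · · ·
    · # # · · · · · · ·
    # · · · · · · · · ·
    · · · · · · · · · ·

Result: [42,2,8]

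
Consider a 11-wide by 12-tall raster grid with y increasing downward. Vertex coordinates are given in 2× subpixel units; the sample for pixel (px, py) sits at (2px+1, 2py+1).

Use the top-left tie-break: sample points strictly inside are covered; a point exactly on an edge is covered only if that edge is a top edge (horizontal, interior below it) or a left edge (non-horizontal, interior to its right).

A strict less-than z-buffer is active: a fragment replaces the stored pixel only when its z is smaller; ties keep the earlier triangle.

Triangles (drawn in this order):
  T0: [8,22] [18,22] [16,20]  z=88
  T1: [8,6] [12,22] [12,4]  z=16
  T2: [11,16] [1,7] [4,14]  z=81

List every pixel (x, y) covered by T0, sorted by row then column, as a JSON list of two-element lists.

T0:
  2·area = 20  (B↔C swapped to make it positive)
  edge (8, 22)→(16, 20): d=(8,-2) top-left  bias=+0
  edge (16, 20)→(18, 22): d=(2,2) right/bottom  bias=-1
  edge (18, 22)→(8, 22): d=(-10,0) right/bottom  bias=-1
    (0,2)@(1, 5): e=[-150,0,170] → ·  [on edge]
    (1,3)@(3, 7): e=[-130,0,150] → ·  [on edge]
    (2,4)@(5, 9): e=[-110,0,130] → ·  [on edge]
    (3,5)@(7, 11): e=[-90,0,110] → ·  [on edge]
    (4,6)@(9, 13): e=[-70,0,90] → ·  [on edge]
    (5,7)@(11, 15): e=[-50,0,70] → ·  [on edge]
    (6,8)@(13, 17): e=[-30,0,50] → ·  [on edge]
    (7,9)@(15, 19): e=[-10,0,30] → ·  [on edge]
    (6,10)@(13, 21): e=[2,8,10] → #
    (7,10)@(15, 21): e=[6,4,10] → #
    (8,10)@(17, 21): e=[10,0,10] → ·  [on edge]
    (6,11)@(13, 23): e=[18,12,-10] → ·
    (9,11)@(19, 23): e=[30,0,-10] → ·  [on edge]
  covered (2 px):
    · · · · · · · · · · ·
    · · · · · · · · · · ·
    · · · · · · · · · · ·
    · · · · · · · · · · ·
    · · · · · · · · · · ·
    · · · · · · · · · · ·
    · · · · · · · · · · ·
    · · · · · · · · · · ·
    · · · · · · · · · · ·
    · · · · · · · · · · ·
    · · · · · · # # · · ·
    · · · · · · · · · · ·
T1:
  2·area = 72  (B↔C swapped to make it positive)
  edge (8, 6)→(12, 4): d=(4,-2) top-left  bias=+0
  edge (12, 4)→(12, 22): d=(0,18) right/bottom  bias=-1
  edge (12, 22)→(8, 6): d=(-4,-16) top-left  bias=+0
    (5,2)@(11, 5): e=[2,18,52] → #
    (6,2)@(13, 5): e=[6,-18,84] → ·
    (4,3)@(9, 7): e=[6,54,12] → #
    (6,3)@(13, 7): e=[14,-18,76] → ·
    (4,4)@(9, 9): e=[14,54,4] → #
    (6,4)@(13, 9): e=[22,-18,68] → ·
    (4,5)@(9, 11): e=[22,54,-4] → ·
    (5,5)@(11, 11): e=[26,18,28] → #
    (6,5)@(13, 11): e=[30,-18,60] → ·
    (5,6)@(11, 13): e=[34,18,20] → #
    (6,6)@(13, 13): e=[38,-18,52] → ·
    (5,7)@(11, 15): e=[42,18,12] → #
  covered (9 px):
    · · · · · · · · · · ·
    · · · · · · · · · · ·
    · · · · · # · · · · ·
    · · · · # # · · · · ·
    · · · · # # · · · · ·
    · · · · · # · · · · ·
    · · · · · # · · · · ·
    · · · · · # · · · · ·
    · · · · · # · · · · ·
    · · · · · · · · · · ·
    · · · · · · · · · · ·
    · · · · · · · · · · ·
T2:
  2·area = 43  (B↔C swapped to make it positive)
  edge (11, 16)→(4, 14): d=(-7,-2) top-left  bias=+0
  edge (4, 14)→(1, 7): d=(-3,-7) top-left  bias=+0
  edge (1, 7)→(11, 16): d=(10,9) right/bottom  bias=-1
    (0,3)@(1, 7): e=[43,0,0] → ·  [on edge]
    (1,4)@(3, 9): e=[33,8,2] → #
    (2,4)@(5, 9): e=[37,22,-16] → ·
    (1,5)@(3, 11): e=[19,2,22] → #
    (2,5)@(5, 11): e=[23,16,4] → #
    (3,5)@(7, 11): e=[27,30,-14] → ·
    (1,6)@(3, 13): e=[5,-4,42] → ·
    (2,6)@(5, 13): e=[9,10,24] → #
    (3,6)@(7, 13): e=[13,24,6] → #
    (4,6)@(9, 13): e=[17,38,-12] → ·
    (2,7)@(5, 15): e=[-5,4,44] → ·
    (3,7)@(7, 15): e=[-1,18,26] → ·
    (3,10)@(7, 21): e=[-43,0,86] → ·  [on edge]
  covered (6 px):
    · · · · · · · · · · ·
    · · · · · · · · · · ·
    · · · · · · · · · · ·
    · · · · · · · · · · ·
    · # · · · · · · · · ·
    · # # · · · · · · · ·
    · · # # · · · · · · ·
    · · · · # · · · · · ·
    · · · · · · · · · · ·
    · · · · · · · · · · ·
    · · · · · · · · · · ·
    · · · · · · · · · · ·

Result: [[6,10],[7,10]]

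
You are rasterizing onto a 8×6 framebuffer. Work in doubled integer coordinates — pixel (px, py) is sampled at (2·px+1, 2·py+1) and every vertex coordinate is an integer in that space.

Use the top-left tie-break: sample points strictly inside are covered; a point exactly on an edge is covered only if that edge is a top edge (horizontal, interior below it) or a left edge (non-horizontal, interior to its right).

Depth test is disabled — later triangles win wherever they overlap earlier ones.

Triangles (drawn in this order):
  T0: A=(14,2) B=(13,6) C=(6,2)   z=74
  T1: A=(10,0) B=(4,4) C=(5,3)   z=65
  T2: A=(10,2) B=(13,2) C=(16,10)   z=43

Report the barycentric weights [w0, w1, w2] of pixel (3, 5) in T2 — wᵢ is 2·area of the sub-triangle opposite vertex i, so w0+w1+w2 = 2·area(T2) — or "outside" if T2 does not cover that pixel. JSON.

T0:
  2·area = 32
  edge (14, 2)→(13, 6): d=(-1,4) right/bottom  bias=-1
  edge (13, 6)→(6, 2): d=(-7,-4) top-left  bias=+0
  edge (6, 2)→(14, 2): d=(8,0) top-left  bias=+0
    (4,1)@(9, 3): e=[19,5,8] → X
    (5,1)@(11, 3): e=[11,13,8] → X
    (6,1)@(13, 3): e=[3,21,8] → X
    (7,1)@(15, 3): e=[-5,29,8] → .
    (4,2)@(9, 5): e=[17,-9,24] → .
    (5,2)@(11, 5): e=[9,-1,24] → .
    (6,2)@(13, 5): e=[1,7,24] → X
    (7,2)@(15, 5): e=[-7,15,24] → .
    (6,3)@(13, 7): e=[-1,-7,40] → .
  covered (4 px):
    . . . . . . . .
    . . . . X X X .
    . . . . . . X .
    . . . . . . . .
    . . . . . . . .
    . . . . . . . .
T1:
  2·area = 2
  edge (10, 0)→(4, 4): d=(-6,4) right/bottom  bias=-1
  edge (4, 4)→(5, 3): d=(1,-1) top-left  bias=+0
  edge (5, 3)→(10, 0): d=(5,-3) top-left  bias=+0
    (3,0)@(7, 1): e=[6,0,-4] → .  [on edge]
    (2,1)@(5, 3): e=[2,0,0] → X  [on edge]
    (3,1)@(7, 3): e=[-6,2,6] → .
    (1,2)@(3, 5): e=[-2,0,4] → .  [on edge]
    (2,2)@(5, 5): e=[-10,2,10] → .
    (0,3)@(1, 7): e=[-6,0,8] → .  [on edge]
  covered (1 px):
    . . . . . . . .
    . . X . . . . .
    . . . . . . . .
    . . . . . . . .
    . . . . . . . .
    . . . . . . . .
T2:
  2·area = 24
  edge (10, 2)→(13, 2): d=(3,0) top-left  bias=+0
  edge (13, 2)→(16, 10): d=(3,8) right/bottom  bias=-1
  edge (16, 10)→(10, 2): d=(-6,-8) top-left  bias=+0
    (5,1)@(11, 3): e=[3,19,2] → X
    (6,1)@(13, 3): e=[3,3,18] → X
    (7,1)@(15, 3): e=[3,-13,34] → .
    (5,2)@(11, 5): e=[9,25,-10] → .
    (6,2)@(13, 5): e=[9,9,6] → X
    (7,2)@(15, 5): e=[9,-7,22] → .
    (6,3)@(13, 7): e=[15,15,-6] → .
  covered (3 px):
    . . . . . . . .
    . . . . . X X .
    . . . . . . X .
    . . . . . . . .
    . . . . . . . .
    . . . . . . . .

Final: "outside"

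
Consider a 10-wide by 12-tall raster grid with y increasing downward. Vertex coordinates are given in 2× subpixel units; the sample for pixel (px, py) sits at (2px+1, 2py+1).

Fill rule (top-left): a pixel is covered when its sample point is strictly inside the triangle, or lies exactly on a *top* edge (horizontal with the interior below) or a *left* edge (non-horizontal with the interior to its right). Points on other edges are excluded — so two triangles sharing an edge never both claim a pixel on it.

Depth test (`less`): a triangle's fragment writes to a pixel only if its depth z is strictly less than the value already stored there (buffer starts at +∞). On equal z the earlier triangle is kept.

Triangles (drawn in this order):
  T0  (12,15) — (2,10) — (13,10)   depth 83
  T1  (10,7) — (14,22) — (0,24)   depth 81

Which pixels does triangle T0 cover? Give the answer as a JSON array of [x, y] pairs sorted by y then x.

T0:
  2·area = 55
  edge (12, 15)→(2, 10): d=(-10,-5) top-left  bias=+0
  edge (2, 10)→(13, 10): d=(11,0) top-left  bias=+0
  edge (13, 10)→(12, 15): d=(-1,5) right/bottom  bias=-1
    (2,5)@(5, 11): e=[5,11,39] → █
    (3,5)@(7, 11): e=[15,11,29] → █
    (4,5)@(9, 11): e=[25,11,19] → █
    (5,5)@(11, 11): e=[35,11,9] → █
    (6,5)@(13, 11): e=[45,11,-1] → ·
    (2,6)@(5, 13): e=[-15,33,37] → ·
    (3,6)@(7, 13): e=[-5,33,27] → ·
    (4,6)@(9, 13): e=[5,33,17] → █
    (6,6)@(13, 13): e=[25,33,-3] → ·
    (4,7)@(9, 15): e=[-15,55,15] → ·
    (5,7)@(11, 15): e=[-5,55,5] → ·
  covered (6 px):
    · · · · · · · · · ·
    · · · · · · · · · ·
    · · · · · · · · · ·
    · · · · · · · · · ·
    · · · · · · · · · ·
    · · █ █ █ █ · · · ·
    · · · · █ █ · · · ·
    · · · · · · · · · ·
    · · · · · · · · · ·
    · · · · · · · · · ·
    · · · · · · · · · ·
    · · · · · · · · · ·
T1:
  2·area = 218
  edge (10, 7)→(14, 22): d=(4,15) right/bottom  bias=-1
  edge (14, 22)→(0, 24): d=(-14,2) right/bottom  bias=-1
  edge (0, 24)→(10, 7): d=(10,-17) top-left  bias=+0
    (4,4)@(9, 9): e=[23,192,3] → █
    (5,4)@(11, 9): e=[-7,188,37] → ·
    (4,5)@(9, 11): e=[31,164,23] → █
    (5,5)@(11, 11): e=[1,160,57] → █
    (6,5)@(13, 11): e=[-29,156,91] → ·
    (3,6)@(7, 13): e=[69,140,9] → █
    (6,6)@(13, 13): e=[-21,128,111] → ·
    (3,7)@(7, 15): e=[77,112,29] → █
    (6,7)@(13, 15): e=[-13,100,131] → ·
    (2,8)@(5, 17): e=[115,88,15] → █
    (6,8)@(13, 17): e=[-5,72,151] → ·
    (1,9)@(3, 19): e=[153,64,1] → █
    (3,11)@(7, 23): e=[109,0,109] → ·  [on edge]
  covered (28 px):
    · · · · · · · · · ·
    · · · · · · · · · ·
    · · · · · · · · · ·
    · · · · · · · · · ·
    · · · · █ · · · · ·
    · · · · █ █ · · · ·
    · · · █ █ █ · · · ·
    · · · █ █ █ · · · ·
    · · █ █ █ █ · · · ·
    · █ █ █ █ █ █ · · ·
    · █ █ █ █ █ █ · · ·
    █ █ █ · · · · · · ·

Answer: [[2,5],[3,5],[4,5],[5,5],[4,6],[5,6]]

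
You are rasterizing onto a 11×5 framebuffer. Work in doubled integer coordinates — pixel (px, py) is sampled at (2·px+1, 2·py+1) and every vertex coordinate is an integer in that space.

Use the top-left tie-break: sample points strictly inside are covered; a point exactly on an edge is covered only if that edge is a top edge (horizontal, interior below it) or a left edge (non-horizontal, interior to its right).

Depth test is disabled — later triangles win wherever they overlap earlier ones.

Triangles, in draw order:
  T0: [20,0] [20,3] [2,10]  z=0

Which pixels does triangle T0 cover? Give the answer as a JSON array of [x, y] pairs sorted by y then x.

T0:
  2·area = 54
  edge (20, 0)→(20, 3): d=(0,3) right/bottom  bias=-1
  edge (20, 3)→(2, 10): d=(-18,7) right/bottom  bias=-1
  edge (2, 10)→(20, 0): d=(18,-10) top-left  bias=+0
    (9,0)@(19, 1): e=[3,43,8] → █
    (10,0)@(21, 1): e=[-3,29,28] → ·
    (7,1)@(15, 3): e=[15,35,4] → █
    (8,1)@(17, 3): e=[9,21,24] → █
    (10,1)@(21, 3): e=[-3,-7,64] → ·
    (5,2)@(11, 5): e=[27,27,0] → █  [on edge]
    (6,2)@(13, 5): e=[21,13,20] → █
    (7,2)@(15, 5): e=[15,-1,40] → ·
    (8,2)@(17, 5): e=[9,-15,60] → ·
    (9,2)@(19, 5): e=[3,-29,80] → ·
    (4,3)@(9, 7): e=[33,5,16] → █
    (5,3)@(11, 7): e=[27,-9,36] → ·
  covered (7 px):
    · · · · · · · · · █ ·
    · · · · · · · █ █ █ ·
    · · · · · █ █ · · · ·
    · · · · █ · · · · · ·
    · · · · · · · · · · ·

Answer: [[9,0],[7,1],[8,1],[9,1],[5,2],[6,2],[4,3]]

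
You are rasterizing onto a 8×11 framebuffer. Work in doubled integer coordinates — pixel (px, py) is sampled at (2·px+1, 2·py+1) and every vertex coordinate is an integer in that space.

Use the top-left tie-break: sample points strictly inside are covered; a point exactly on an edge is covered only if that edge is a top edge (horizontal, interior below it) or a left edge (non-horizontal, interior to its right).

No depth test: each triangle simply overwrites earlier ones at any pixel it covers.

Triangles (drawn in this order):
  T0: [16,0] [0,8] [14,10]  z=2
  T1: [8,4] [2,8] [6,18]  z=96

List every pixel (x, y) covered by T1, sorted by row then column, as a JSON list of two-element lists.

T0:
  2·area = 144  (B↔C swapped to make it positive)
  edge (16, 0)→(14, 10): d=(-2,10) right/bottom  bias=-1
  edge (14, 10)→(0, 8): d=(-14,-2) top-left  bias=+0
  edge (0, 8)→(16, 0): d=(16,-8) top-left  bias=+0
    (7,0)@(15, 1): e=[8,128,8] → #
    (5,1)@(11, 3): e=[44,92,8] → #
    (6,1)@(13, 3): e=[24,96,24] → #
    (3,2)@(7, 5): e=[80,56,8] → #
    (4,2)@(9, 5): e=[60,60,24] → #
    (7,2)@(15, 5): e=[0,72,72] → ·  [on edge]
    (1,3)@(3, 7): e=[116,20,8] → #
    (2,3)@(5, 7): e=[96,24,24] → #
    (7,3)@(15, 7): e=[-4,44,104] → ·
    (1,4)@(3, 9): e=[112,-8,40] → ·
    (2,4)@(5, 9): e=[92,-4,56] → ·
    (3,4)@(7, 9): e=[72,0,72] → #  [on edge]
    (6,7)@(13, 15): e=[0,-72,216] → ·  [on edge]
  covered (18 px):
    · · · · · · · #
    · · · · · # # #
    · · · # # # # ·
    · # # # # # # ·
    · · · # # # # ·
    · · · · · · · ·
    · · · · · · · ·
    · · · · · · · ·
    · · · · · · · ·
    · · · · · · · ·
    · · · · · · · ·
T1:
  2·area = 76  (B↔C swapped to make it positive)
  edge (8, 4)→(6, 18): d=(-2,14) right/bottom  bias=-1
  edge (6, 18)→(2, 8): d=(-4,-10) top-left  bias=+0
  edge (2, 8)→(8, 4): d=(6,-4) top-left  bias=+0
    (3,2)@(7, 5): e=[12,62,2] → #
    (4,2)@(9, 5): e=[-16,82,10] → ·
    (2,3)@(5, 7): e=[36,34,6] → #
    (4,3)@(9, 7): e=[-20,74,22] → ·
    (1,4)@(3, 9): e=[60,6,10] → #
    (4,4)@(9, 9): e=[-24,66,34] → ·
    (1,5)@(3, 11): e=[56,-2,22] → ·
    (2,5)@(5, 11): e=[28,18,30] → #
    (3,5)@(7, 11): e=[0,38,38] → ·  [on edge]
    (2,6)@(5, 13): e=[24,10,42] → #
    (3,6)@(7, 13): e=[-4,30,50] → ·
    (2,7)@(5, 15): e=[20,2,54] → #
  covered (9 px):
    · · · · · · · ·
    · · · · · · · ·
    · · · # · · · ·
    · · # # · · · ·
    · # # # · · · ·
    · · # · · · · ·
    · · # · · · · ·
    · · # · · · · ·
    · · · · · · · ·
    · · · · · · · ·
    · · · · · · · ·

Final: [[3,2],[2,3],[3,3],[1,4],[2,4],[3,4],[2,5],[2,6],[2,7]]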